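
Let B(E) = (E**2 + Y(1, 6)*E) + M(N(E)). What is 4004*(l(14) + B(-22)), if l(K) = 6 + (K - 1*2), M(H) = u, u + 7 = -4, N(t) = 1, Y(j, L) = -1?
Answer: 2054052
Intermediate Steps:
u = -11 (u = -7 - 4 = -11)
M(H) = -11
l(K) = 4 + K (l(K) = 6 + (K - 2) = 6 + (-2 + K) = 4 + K)
B(E) = -11 + E**2 - E (B(E) = (E**2 - E) - 11 = -11 + E**2 - E)
4004*(l(14) + B(-22)) = 4004*((4 + 14) + (-11 + (-22)**2 - 1*(-22))) = 4004*(18 + (-11 + 484 + 22)) = 4004*(18 + 495) = 4004*513 = 2054052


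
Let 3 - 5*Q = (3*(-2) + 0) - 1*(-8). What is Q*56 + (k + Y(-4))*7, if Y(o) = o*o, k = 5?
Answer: 791/5 ≈ 158.20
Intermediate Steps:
Y(o) = o²
Q = ⅕ (Q = ⅗ - ((3*(-2) + 0) - 1*(-8))/5 = ⅗ - ((-6 + 0) + 8)/5 = ⅗ - (-6 + 8)/5 = ⅗ - ⅕*2 = ⅗ - ⅖ = ⅕ ≈ 0.20000)
Q*56 + (k + Y(-4))*7 = (⅕)*56 + (5 + (-4)²)*7 = 56/5 + (5 + 16)*7 = 56/5 + 21*7 = 56/5 + 147 = 791/5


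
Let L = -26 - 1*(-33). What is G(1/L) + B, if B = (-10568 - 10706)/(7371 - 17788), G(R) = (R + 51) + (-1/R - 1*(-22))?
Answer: 451999/6629 ≈ 68.185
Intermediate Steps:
L = 7 (L = -26 + 33 = 7)
G(R) = 73 + R - 1/R (G(R) = (51 + R) + (-1/R + 22) = (51 + R) + (22 - 1/R) = 73 + R - 1/R)
B = 1934/947 (B = -21274/(-10417) = -21274*(-1/10417) = 1934/947 ≈ 2.0422)
G(1/L) + B = (73 + 1/7 - 1/(1/7)) + 1934/947 = (73 + 1/7 - 1/1/7) + 1934/947 = (73 + 1/7 - 1*7) + 1934/947 = (73 + 1/7 - 7) + 1934/947 = 463/7 + 1934/947 = 451999/6629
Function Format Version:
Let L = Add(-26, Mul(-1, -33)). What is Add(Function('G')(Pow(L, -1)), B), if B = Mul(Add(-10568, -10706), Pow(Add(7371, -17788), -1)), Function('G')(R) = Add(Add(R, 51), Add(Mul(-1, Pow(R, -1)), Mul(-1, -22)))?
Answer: Rational(451999, 6629) ≈ 68.185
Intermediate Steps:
L = 7 (L = Add(-26, 33) = 7)
Function('G')(R) = Add(73, R, Mul(-1, Pow(R, -1))) (Function('G')(R) = Add(Add(51, R), Add(Mul(-1, Pow(R, -1)), 22)) = Add(Add(51, R), Add(22, Mul(-1, Pow(R, -1)))) = Add(73, R, Mul(-1, Pow(R, -1))))
B = Rational(1934, 947) (B = Mul(-21274, Pow(-10417, -1)) = Mul(-21274, Rational(-1, 10417)) = Rational(1934, 947) ≈ 2.0422)
Add(Function('G')(Pow(L, -1)), B) = Add(Add(73, Pow(7, -1), Mul(-1, Pow(Pow(7, -1), -1))), Rational(1934, 947)) = Add(Add(73, Rational(1, 7), Mul(-1, Pow(Rational(1, 7), -1))), Rational(1934, 947)) = Add(Add(73, Rational(1, 7), Mul(-1, 7)), Rational(1934, 947)) = Add(Add(73, Rational(1, 7), -7), Rational(1934, 947)) = Add(Rational(463, 7), Rational(1934, 947)) = Rational(451999, 6629)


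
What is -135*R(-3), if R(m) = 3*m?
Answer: 1215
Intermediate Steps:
-135*R(-3) = -405*(-3) = -135*(-9) = 1215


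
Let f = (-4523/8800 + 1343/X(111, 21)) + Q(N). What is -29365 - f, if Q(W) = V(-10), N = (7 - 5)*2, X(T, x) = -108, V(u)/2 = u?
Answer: -6969295279/237600 ≈ -29332.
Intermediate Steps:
V(u) = 2*u
N = 4 (N = 2*2 = 4)
Q(W) = -20 (Q(W) = 2*(-10) = -20)
f = -7828721/237600 (f = (-4523/8800 + 1343/(-108)) - 20 = (-4523*1/8800 + 1343*(-1/108)) - 20 = (-4523/8800 - 1343/108) - 20 = -3076721/237600 - 20 = -7828721/237600 ≈ -32.949)
-29365 - f = -29365 - 1*(-7828721/237600) = -29365 + 7828721/237600 = -6969295279/237600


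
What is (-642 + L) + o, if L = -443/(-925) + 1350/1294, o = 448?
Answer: -115193154/598475 ≈ -192.48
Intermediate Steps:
L = 910996/598475 (L = -443*(-1/925) + 1350*(1/1294) = 443/925 + 675/647 = 910996/598475 ≈ 1.5222)
(-642 + L) + o = (-642 + 910996/598475) + 448 = -383309954/598475 + 448 = -115193154/598475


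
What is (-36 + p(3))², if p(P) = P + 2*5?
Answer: 529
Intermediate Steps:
p(P) = 10 + P (p(P) = P + 10 = 10 + P)
(-36 + p(3))² = (-36 + (10 + 3))² = (-36 + 13)² = (-23)² = 529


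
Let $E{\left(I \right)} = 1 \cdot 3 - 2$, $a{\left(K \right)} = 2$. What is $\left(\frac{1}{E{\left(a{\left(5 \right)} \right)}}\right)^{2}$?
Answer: $1$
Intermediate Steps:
$E{\left(I \right)} = 1$ ($E{\left(I \right)} = 3 - 2 = 1$)
$\left(\frac{1}{E{\left(a{\left(5 \right)} \right)}}\right)^{2} = \left(1^{-1}\right)^{2} = 1^{2} = 1$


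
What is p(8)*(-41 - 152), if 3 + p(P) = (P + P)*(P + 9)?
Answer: -51917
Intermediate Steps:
p(P) = -3 + 2*P*(9 + P) (p(P) = -3 + (P + P)*(P + 9) = -3 + (2*P)*(9 + P) = -3 + 2*P*(9 + P))
p(8)*(-41 - 152) = (-3 + 2*8**2 + 18*8)*(-41 - 152) = (-3 + 2*64 + 144)*(-193) = (-3 + 128 + 144)*(-193) = 269*(-193) = -51917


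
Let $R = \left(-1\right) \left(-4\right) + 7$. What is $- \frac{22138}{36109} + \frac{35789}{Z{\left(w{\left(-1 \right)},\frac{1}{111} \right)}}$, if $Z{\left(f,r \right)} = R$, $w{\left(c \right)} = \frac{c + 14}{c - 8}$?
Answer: $\frac{1292061483}{397199} \approx 3252.9$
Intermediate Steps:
$w{\left(c \right)} = \frac{14 + c}{-8 + c}$
$R = 11$ ($R = 4 + 7 = 11$)
$Z{\left(f,r \right)} = 11$
$- \frac{22138}{36109} + \frac{35789}{Z{\left(w{\left(-1 \right)},\frac{1}{111} \right)}} = - \frac{22138}{36109} + \frac{35789}{11} = \frac{1292061483}{397199}$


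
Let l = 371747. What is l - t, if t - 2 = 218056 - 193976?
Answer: 347665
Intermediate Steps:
t = 24082 (t = 2 + (218056 - 193976) = 2 + 24080 = 24082)
l - t = 371747 - 1*24082 = 371747 - 24082 = 347665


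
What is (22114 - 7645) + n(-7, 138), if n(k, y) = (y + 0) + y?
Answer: 14745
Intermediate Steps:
n(k, y) = 2*y (n(k, y) = y + y = 2*y)
(22114 - 7645) + n(-7, 138) = (22114 - 7645) + 2*138 = 14469 + 276 = 14745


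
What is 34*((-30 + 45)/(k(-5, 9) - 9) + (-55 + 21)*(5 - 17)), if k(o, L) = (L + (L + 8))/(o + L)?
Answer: 13668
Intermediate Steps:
k(o, L) = (8 + 2*L)/(L + o) (k(o, L) = (L + (8 + L))/(L + o) = (8 + 2*L)/(L + o))
34*((-30 + 45)/(k(-5, 9) - 9) + (-55 + 21)*(5 - 17)) = 34*((-30 + 45)/(2*(4 + 9)/(9 - 5) - 9) + (-55 + 21)*(5 - 17)) = 34*(15/(2*13/4 - 9) - 34*(-12)) = 34*(15/(2*(¼)*13 - 9) + 408) = 34*(15/(13/2 - 9) + 408) = 34*(15/(-5/2) + 408) = 34*(15*(-⅖) + 408) = 34*(-6 + 408) = 34*402 = 13668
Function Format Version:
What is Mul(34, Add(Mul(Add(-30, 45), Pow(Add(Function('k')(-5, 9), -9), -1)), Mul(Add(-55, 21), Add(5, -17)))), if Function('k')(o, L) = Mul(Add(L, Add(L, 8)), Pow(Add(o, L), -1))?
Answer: 13668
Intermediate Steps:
Function('k')(o, L) = Mul(Pow(Add(L, o), -1), Add(8, Mul(2, L))) (Function('k')(o, L) = Mul(Add(L, Add(8, L)), Pow(Add(L, o), -1)) = Mul(Add(8, Mul(2, L)), Pow(Add(L, o), -1)) = Mul(Pow(Add(L, o), -1), Add(8, Mul(2, L))))
Mul(34, Add(Mul(Add(-30, 45), Pow(Add(Function('k')(-5, 9), -9), -1)), Mul(Add(-55, 21), Add(5, -17)))) = Mul(34, Add(Mul(Add(-30, 45), Pow(Add(Mul(2, Pow(Add(9, -5), -1), Add(4, 9)), -9), -1)), Mul(Add(-55, 21), Add(5, -17)))) = Mul(34, Add(Mul(15, Pow(Add(Mul(2, Pow(4, -1), 13), -9), -1)), Mul(-34, -12))) = Mul(34, Add(Mul(15, Pow(Add(Mul(2, Rational(1, 4), 13), -9), -1)), 408)) = Mul(34, Add(Mul(15, Pow(Add(Rational(13, 2), -9), -1)), 408)) = Mul(34, Add(Mul(15, Pow(Rational(-5, 2), -1)), 408)) = Mul(34, Add(Mul(15, Rational(-2, 5)), 408)) = Mul(34, Add(-6, 408)) = Mul(34, 402) = 13668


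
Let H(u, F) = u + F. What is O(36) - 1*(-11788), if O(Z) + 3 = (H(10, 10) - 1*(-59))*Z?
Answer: 14629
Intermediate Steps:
H(u, F) = F + u
O(Z) = -3 + 79*Z (O(Z) = -3 + ((10 + 10) - 1*(-59))*Z = -3 + (20 + 59)*Z = -3 + 79*Z)
O(36) - 1*(-11788) = (-3 + 79*36) - 1*(-11788) = (-3 + 2844) + 11788 = 2841 + 11788 = 14629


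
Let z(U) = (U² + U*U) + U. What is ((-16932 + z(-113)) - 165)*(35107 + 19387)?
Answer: 453826032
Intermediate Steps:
z(U) = U + 2*U² (z(U) = (U² + U²) + U = 2*U² + U = U + 2*U²)
((-16932 + z(-113)) - 165)*(35107 + 19387) = ((-16932 - 113*(1 + 2*(-113))) - 165)*(35107 + 19387) = ((-16932 - 113*(1 - 226)) - 165)*54494 = ((-16932 - 113*(-225)) - 165)*54494 = ((-16932 + 25425) - 165)*54494 = (8493 - 165)*54494 = 8328*54494 = 453826032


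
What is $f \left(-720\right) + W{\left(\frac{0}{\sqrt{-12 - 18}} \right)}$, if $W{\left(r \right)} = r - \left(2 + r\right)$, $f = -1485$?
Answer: $1069198$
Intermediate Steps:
$W{\left(r \right)} = -2$ ($W{\left(r \right)} = r - \left(2 + r\right) = -2$)
$f \left(-720\right) + W{\left(\frac{0}{\sqrt{-12 - 18}} \right)} = \left(-1485\right) \left(-720\right) - 2 = 1069200 - 2 = 1069198$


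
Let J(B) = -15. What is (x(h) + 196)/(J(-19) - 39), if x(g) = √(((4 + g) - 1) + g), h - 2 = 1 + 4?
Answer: -98/27 - √17/54 ≈ -3.7060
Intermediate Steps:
h = 7 (h = 2 + (1 + 4) = 2 + 5 = 7)
x(g) = √(3 + 2*g) (x(g) = √((3 + g) + g) = √(3 + 2*g))
(x(h) + 196)/(J(-19) - 39) = (√(3 + 2*7) + 196)/(-15 - 39) = (√(3 + 14) + 196)/(-54) = -(√17 + 196)/54 = -(196 + √17)/54 = -98/27 - √17/54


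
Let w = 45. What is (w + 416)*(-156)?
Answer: -71916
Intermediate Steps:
(w + 416)*(-156) = (45 + 416)*(-156) = 461*(-156) = -71916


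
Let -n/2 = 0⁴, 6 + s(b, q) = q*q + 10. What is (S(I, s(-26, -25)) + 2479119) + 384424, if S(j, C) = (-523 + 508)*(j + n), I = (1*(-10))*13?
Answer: 2865493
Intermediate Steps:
s(b, q) = 4 + q² (s(b, q) = -6 + (q*q + 10) = -6 + (q² + 10) = -6 + (10 + q²) = 4 + q²)
n = 0 (n = -2*0⁴ = -2*0 = 0)
I = -130 (I = -10*13 = -130)
S(j, C) = -15*j (S(j, C) = (-523 + 508)*(j + 0) = -15*j)
(S(I, s(-26, -25)) + 2479119) + 384424 = (-15*(-130) + 2479119) + 384424 = (1950 + 2479119) + 384424 = 2481069 + 384424 = 2865493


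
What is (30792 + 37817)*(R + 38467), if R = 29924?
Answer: 4692238119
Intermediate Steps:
(30792 + 37817)*(R + 38467) = (30792 + 37817)*(29924 + 38467) = 68609*68391 = 4692238119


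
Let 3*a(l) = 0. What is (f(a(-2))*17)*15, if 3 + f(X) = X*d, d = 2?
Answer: -765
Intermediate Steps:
a(l) = 0 (a(l) = (⅓)*0 = 0)
f(X) = -3 + 2*X (f(X) = -3 + X*2 = -3 + 2*X)
(f(a(-2))*17)*15 = ((-3 + 2*0)*17)*15 = ((-3 + 0)*17)*15 = -3*17*15 = -51*15 = -765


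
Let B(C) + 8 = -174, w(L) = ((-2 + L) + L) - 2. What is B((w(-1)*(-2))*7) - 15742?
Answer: -15924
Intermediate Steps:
w(L) = -4 + 2*L (w(L) = (-2 + 2*L) - 2 = -4 + 2*L)
B(C) = -182 (B(C) = -8 - 174 = -182)
B((w(-1)*(-2))*7) - 15742 = -182 - 15742 = -15924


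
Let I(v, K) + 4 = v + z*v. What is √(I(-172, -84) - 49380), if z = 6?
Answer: 2*I*√12647 ≈ 224.92*I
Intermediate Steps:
I(v, K) = -4 + 7*v (I(v, K) = -4 + (v + 6*v) = -4 + 7*v)
√(I(-172, -84) - 49380) = √((-4 + 7*(-172)) - 49380) = √((-4 - 1204) - 49380) = √(-1208 - 49380) = √(-50588) = 2*I*√12647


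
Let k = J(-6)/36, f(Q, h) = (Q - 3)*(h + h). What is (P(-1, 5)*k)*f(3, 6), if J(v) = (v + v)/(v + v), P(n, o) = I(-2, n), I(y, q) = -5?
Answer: 0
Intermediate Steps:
P(n, o) = -5
J(v) = 1 (J(v) = (2*v)/((2*v)) = (2*v)*(1/(2*v)) = 1)
f(Q, h) = 2*h*(-3 + Q) (f(Q, h) = (-3 + Q)*(2*h) = 2*h*(-3 + Q))
k = 1/36 ≈ 0.027778
(P(-1, 5)*k)*f(3, 6) = (-5*1/36)*(2*6*(-3 + 3)) = -5*6*0/18 = -5/36*0 = 0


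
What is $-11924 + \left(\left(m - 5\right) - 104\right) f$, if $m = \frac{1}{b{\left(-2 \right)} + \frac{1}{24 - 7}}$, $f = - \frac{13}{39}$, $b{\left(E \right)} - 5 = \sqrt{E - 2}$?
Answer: $- \frac{152495719}{12828} + \frac{289 i}{12828} \approx -11888.0 + 0.022529 i$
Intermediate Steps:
$b{\left(E \right)} = 5 + \sqrt{-2 + E}$ ($b{\left(E \right)} = 5 + \sqrt{E - 2} = 5 + \sqrt{-2 + E}$)
$f = - \frac{1}{3}$ ($f = \left(-13\right) \frac{1}{39} = - \frac{1}{3} \approx -0.33333$)
$m = \frac{289 \left(\frac{86}{17} - 2 i\right)}{8552}$ ($m = \frac{1}{\left(5 + \sqrt{-2 - 2}\right) + \frac{1}{24 - 7}} = \frac{1}{\left(5 + \sqrt{-4}\right) + \frac{1}{17}} = \frac{1}{\left(5 + 2 i\right) + \frac{1}{17}} = \frac{1}{\frac{86}{17} + 2 i} = \frac{289 \left(\frac{86}{17} - 2 i\right)}{8552} \approx 0.17095 - 0.067587 i$)
$-11924 + \left(\left(m - 5\right) - 104\right) f = -11924 + \left(\left(\left(\frac{731}{4276} - \frac{289 i}{4276}\right) - 5\right) - 104\right) \left(- \frac{1}{3}\right) = -11924 + \left(\left(- \frac{20649}{4276} - \frac{289 i}{4276}\right) - 104\right) \left(- \frac{1}{3}\right) = -11924 + \left(- \frac{465353}{4276} - \frac{289 i}{4276}\right) \left(- \frac{1}{3}\right) = -11924 + \left(\frac{465353}{12828} + \frac{289 i}{12828}\right) = - \frac{152495719}{12828} + \frac{289 i}{12828}$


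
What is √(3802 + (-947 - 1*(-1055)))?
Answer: √3910 ≈ 62.530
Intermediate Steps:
√(3802 + (-947 - 1*(-1055))) = √(3802 + (-947 + 1055)) = √(3802 + 108) = √3910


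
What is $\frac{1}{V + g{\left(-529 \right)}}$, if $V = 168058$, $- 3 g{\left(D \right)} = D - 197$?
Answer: $\frac{1}{168300} \approx 5.9418 \cdot 10^{-6}$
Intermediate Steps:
$g{\left(D \right)} = \frac{197}{3} - \frac{D}{3}$ ($g{\left(D \right)} = - \frac{D - 197}{3} = - \frac{-197 + D}{3} = \frac{197}{3} - \frac{D}{3}$)
$\frac{1}{V + g{\left(-529 \right)}} = \frac{1}{168058 + \left(\frac{197}{3} - - \frac{529}{3}\right)} = \frac{1}{168058 + \left(\frac{197}{3} + \frac{529}{3}\right)} = \frac{1}{168058 + 242} = \frac{1}{168300}$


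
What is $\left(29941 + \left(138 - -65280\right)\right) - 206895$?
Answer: $-111536$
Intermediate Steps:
$\left(29941 + \left(138 - -65280\right)\right) - 206895 = \left(29941 + \left(138 + 65280\right)\right) - 206895 = \left(29941 + 65418\right) - 206895 = 95359 - 206895 = -111536$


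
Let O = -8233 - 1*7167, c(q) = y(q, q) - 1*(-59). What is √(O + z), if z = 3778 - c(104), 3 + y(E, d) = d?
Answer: I*√11782 ≈ 108.54*I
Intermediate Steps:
y(E, d) = -3 + d
c(q) = 56 + q (c(q) = (-3 + q) - 1*(-59) = (-3 + q) + 59 = 56 + q)
z = 3618 (z = 3778 - (56 + 104) = 3778 - 1*160 = 3778 - 160 = 3618)
O = -15400 (O = -8233 - 7167 = -15400)
√(O + z) = √(-15400 + 3618) = √(-11782) = I*√11782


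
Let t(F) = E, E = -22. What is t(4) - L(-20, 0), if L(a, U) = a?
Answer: -2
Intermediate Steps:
t(F) = -22
t(4) - L(-20, 0) = -22 - 1*(-20) = -22 + 20 = -2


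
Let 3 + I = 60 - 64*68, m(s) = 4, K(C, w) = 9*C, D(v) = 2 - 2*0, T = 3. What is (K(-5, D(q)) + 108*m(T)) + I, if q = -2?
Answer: -3908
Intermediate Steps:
D(v) = 2 (D(v) = 2 + 0 = 2)
I = -4295 (I = -3 + (60 - 64*68) = -3 + (60 - 4352) = -3 - 4292 = -4295)
(K(-5, D(q)) + 108*m(T)) + I = (9*(-5) + 108*4) - 4295 = (-45 + 432) - 4295 = 387 - 4295 = -3908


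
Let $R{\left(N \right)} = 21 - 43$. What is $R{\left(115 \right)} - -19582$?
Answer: $19560$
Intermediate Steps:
$R{\left(N \right)} = -22$ ($R{\left(N \right)} = 21 - 43 = -22$)
$R{\left(115 \right)} - -19582 = -22 - -19582 = -22 + 19582 = 19560$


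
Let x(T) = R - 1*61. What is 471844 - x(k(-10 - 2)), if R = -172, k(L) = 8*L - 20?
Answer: 472077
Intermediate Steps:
k(L) = -20 + 8*L
x(T) = -233 (x(T) = -172 - 1*61 = -172 - 61 = -233)
471844 - x(k(-10 - 2)) = 471844 - 1*(-233) = 471844 + 233 = 472077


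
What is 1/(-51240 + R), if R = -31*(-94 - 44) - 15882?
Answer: -1/62844 ≈ -1.5912e-5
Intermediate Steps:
R = -11604 (R = -31*(-138) - 15882 = 4278 - 15882 = -11604)
1/(-51240 + R) = 1/(-51240 - 11604) = 1/(-62844) = -1/62844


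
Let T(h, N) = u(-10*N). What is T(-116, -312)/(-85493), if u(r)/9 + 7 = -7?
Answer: 126/85493 ≈ 0.0014738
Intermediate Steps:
u(r) = -126 (u(r) = -63 + 9*(-7) = -63 - 63 = -126)
T(h, N) = -126
T(-116, -312)/(-85493) = -126/(-85493) = -126*(-1/85493) = 126/85493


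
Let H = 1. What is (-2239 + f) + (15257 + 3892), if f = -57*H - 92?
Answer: 16761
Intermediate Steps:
f = -149 (f = -57*1 - 92 = -57 - 92 = -149)
(-2239 + f) + (15257 + 3892) = (-2239 - 149) + (15257 + 3892) = -2388 + 19149 = 16761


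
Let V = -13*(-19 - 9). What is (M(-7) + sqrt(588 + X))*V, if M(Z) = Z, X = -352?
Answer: -2548 + 728*sqrt(59) ≈ 3043.9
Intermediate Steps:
V = 364 (V = -13*(-28) = 364)
(M(-7) + sqrt(588 + X))*V = (-7 + sqrt(588 - 352))*364 = (-7 + sqrt(236))*364 = (-7 + 2*sqrt(59))*364 = -2548 + 728*sqrt(59)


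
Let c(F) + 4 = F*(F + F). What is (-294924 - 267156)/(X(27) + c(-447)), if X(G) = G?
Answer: -562080/399641 ≈ -1.4065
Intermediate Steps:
c(F) = -4 + 2*F**2 (c(F) = -4 + F*(F + F) = -4 + F*(2*F) = -4 + 2*F**2)
(-294924 - 267156)/(X(27) + c(-447)) = (-294924 - 267156)/(27 + (-4 + 2*(-447)**2)) = -562080/(27 + (-4 + 2*199809)) = -562080/(27 + (-4 + 399618)) = -562080/(27 + 399614) = -562080/399641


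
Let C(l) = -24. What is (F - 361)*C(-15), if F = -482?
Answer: 20232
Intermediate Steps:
(F - 361)*C(-15) = (-482 - 361)*(-24) = -843*(-24) = 20232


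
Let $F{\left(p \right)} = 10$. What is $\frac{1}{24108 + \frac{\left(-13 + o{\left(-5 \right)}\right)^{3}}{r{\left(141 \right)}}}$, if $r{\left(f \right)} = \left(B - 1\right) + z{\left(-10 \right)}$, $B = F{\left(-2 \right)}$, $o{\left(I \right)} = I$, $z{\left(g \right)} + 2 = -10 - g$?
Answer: $\frac{7}{162924} \approx 4.2965 \cdot 10^{-5}$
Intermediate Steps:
$z{\left(g \right)} = -12 - g$ ($z{\left(g \right)} = -2 - \left(10 + g\right) = -12 - g$)
$B = 10$
$r{\left(f \right)} = 7$ ($r{\left(f \right)} = \left(10 - 1\right) - 2 = 9 + \left(-12 + 10\right) = 9 - 2 = 7$)
$\frac{1}{24108 + \frac{\left(-13 + o{\left(-5 \right)}\right)^{3}}{r{\left(141 \right)}}} = \frac{1}{24108 + \frac{\left(-13 - 5\right)^{3}}{7}} = \frac{1}{24108 + \left(-18\right)^{3} \cdot \frac{1}{7}} = \frac{1}{24108 - \frac{5832}{7}} = \frac{1}{\frac{162924}{7}} = \frac{7}{162924}$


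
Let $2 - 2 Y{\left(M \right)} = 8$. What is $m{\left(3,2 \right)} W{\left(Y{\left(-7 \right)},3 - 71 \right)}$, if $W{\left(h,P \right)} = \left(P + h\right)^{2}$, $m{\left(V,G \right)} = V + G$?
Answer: $25205$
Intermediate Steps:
$Y{\left(M \right)} = -3$ ($Y{\left(M \right)} = 1 - 4 = -3$)
$m{\left(V,G \right)} = G + V$
$m{\left(3,2 \right)} W{\left(Y{\left(-7 \right)},3 - 71 \right)} = \left(2 + 3\right) \left(\left(3 - 71\right) - 3\right)^{2} = 5 \left(\left(3 - 71\right) - 3\right)^{2} = 5 \left(-68 - 3\right)^{2} = 5 \left(-71\right)^{2} = 5 \cdot 5041 = 25205$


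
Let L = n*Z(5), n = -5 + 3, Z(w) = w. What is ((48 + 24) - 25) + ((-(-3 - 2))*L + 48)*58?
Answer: -69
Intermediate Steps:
n = -2
L = -10 (L = -2*5 = -10)
((48 + 24) - 25) + ((-(-3 - 2))*L + 48)*58 = ((48 + 24) - 25) + (-(-3 - 2)*(-10) + 48)*58 = (72 - 25) + (-1*(-5)*(-10) + 48)*58 = 47 + (5*(-10) + 48)*58 = 47 + (-50 + 48)*58 = 47 - 2*58 = 47 - 116 = -69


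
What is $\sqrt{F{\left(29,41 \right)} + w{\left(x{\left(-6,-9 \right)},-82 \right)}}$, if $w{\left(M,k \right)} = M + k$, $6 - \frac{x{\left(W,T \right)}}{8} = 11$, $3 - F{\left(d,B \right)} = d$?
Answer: $2 i \sqrt{37} \approx 12.166 i$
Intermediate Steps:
$F{\left(d,B \right)} = 3 - d$
$x{\left(W,T \right)} = -40$ ($x{\left(W,T \right)} = 48 - 88 = -40$)
$\sqrt{F{\left(29,41 \right)} + w{\left(x{\left(-6,-9 \right)},-82 \right)}} = \sqrt{\left(3 - 29\right) - 122} = \sqrt{-26 - 122} = \sqrt{-148} = 2 i \sqrt{37}$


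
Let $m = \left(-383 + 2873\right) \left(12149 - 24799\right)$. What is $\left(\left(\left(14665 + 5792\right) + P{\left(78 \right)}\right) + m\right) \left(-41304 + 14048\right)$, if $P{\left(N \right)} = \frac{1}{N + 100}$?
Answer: $\frac{76358933047084}{89} \approx 8.5797 \cdot 10^{11}$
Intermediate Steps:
$m = -31498500$ ($m = 2490 \left(-12650\right) = -31498500$)
$P{\left(N \right)} = \frac{1}{100 + N}$
$\left(\left(\left(14665 + 5792\right) + P{\left(78 \right)}\right) + m\right) \left(-41304 + 14048\right) = \left(\left(\left(14665 + 5792\right) + \frac{1}{100 + 78}\right) - 31498500\right) \left(-41304 + 14048\right) = \left(\left(20457 + \frac{1}{178}\right) - 31498500\right) \left(-27256\right) = \left(\frac{3641347}{178} - 31498500\right) \left(-27256\right) = \left(- \frac{5603091653}{178}\right) \left(-27256\right) = \frac{76358933047084}{89}$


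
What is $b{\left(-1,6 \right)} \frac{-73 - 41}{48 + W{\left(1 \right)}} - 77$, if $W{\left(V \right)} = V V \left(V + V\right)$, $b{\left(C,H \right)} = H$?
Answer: $- \frac{2267}{25} \approx -90.68$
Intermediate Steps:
$W{\left(V \right)} = 2 V^{3}$ ($W{\left(V \right)} = V^{2} \cdot 2 V = 2 V^{3}$)
$b{\left(-1,6 \right)} \frac{-73 - 41}{48 + W{\left(1 \right)}} - 77 = 6 \frac{-73 - 41}{48 + 2 \cdot 1^{3}} - 77 = 6 \frac{-73 - 41}{48 + 2 \cdot 1} - 77 = 6 \frac{-73 - 41}{48 + 2} - 77 = 6 \left(- \frac{114}{50}\right) - 77 = 6 \left(\left(-114\right) \frac{1}{50}\right) - 77 = 6 \left(- \frac{57}{25}\right) - 77 = - \frac{342}{25} - 77 = - \frac{2267}{25}$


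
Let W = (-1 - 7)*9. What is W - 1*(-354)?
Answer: 282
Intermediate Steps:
W = -72 (W = -8*9 = -72)
W - 1*(-354) = -72 - 1*(-354) = -72 + 354 = 282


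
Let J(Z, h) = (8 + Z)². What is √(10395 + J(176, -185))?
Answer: √44251 ≈ 210.36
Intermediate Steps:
√(10395 + J(176, -185)) = √(10395 + (8 + 176)²) = √(10395 + 184²) = √(10395 + 33856) = √44251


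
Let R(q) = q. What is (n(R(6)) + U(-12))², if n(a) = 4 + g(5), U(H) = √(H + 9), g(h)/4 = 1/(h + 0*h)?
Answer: 501/25 + 48*I*√3/5 ≈ 20.04 + 16.628*I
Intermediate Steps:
g(h) = 4/h (g(h) = 4/(h + 0*h) = 4/(h + 0) = 4/h)
U(H) = √(9 + H)
n(a) = 24/5 (n(a) = 4 + 4/5 = 4 + 4*(⅕) = 4 + ⅘ = 24/5)
(n(R(6)) + U(-12))² = (24/5 + √(9 - 12))² = (24/5 + √(-3))² = (24/5 + I*√3)²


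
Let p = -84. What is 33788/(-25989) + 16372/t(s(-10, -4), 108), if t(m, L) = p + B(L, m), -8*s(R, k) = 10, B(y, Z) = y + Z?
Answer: 1698892924/2364999 ≈ 718.35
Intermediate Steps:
B(y, Z) = Z + y
s(R, k) = -5/4 (s(R, k) = -⅛*10 = -5/4)
t(m, L) = -84 + L + m (t(m, L) = -84 + (m + L) = -84 + (L + m) = -84 + L + m)
33788/(-25989) + 16372/t(s(-10, -4), 108) = 33788/(-25989) + 16372/(-84 + 108 - 5/4) = 33788*(-1/25989) + 16372/(91/4) = -33788/25989 + 16372*(4/91) = -33788/25989 + 65488/91 = 1698892924/2364999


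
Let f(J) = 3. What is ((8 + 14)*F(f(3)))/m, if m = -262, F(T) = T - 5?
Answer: 22/131 ≈ 0.16794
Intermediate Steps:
F(T) = -5 + T
((8 + 14)*F(f(3)))/m = ((8 + 14)*(-5 + 3))/(-262) = (22*(-2))*(-1/262) = -44*(-1/262) = 22/131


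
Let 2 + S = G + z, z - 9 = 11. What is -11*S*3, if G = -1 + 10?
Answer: -891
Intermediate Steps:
z = 20 (z = 9 + 11 = 20)
G = 9
S = 27 (S = -2 + (9 + 20) = -2 + 29 = 27)
-11*S*3 = -11*27*3 = -297*3 = -891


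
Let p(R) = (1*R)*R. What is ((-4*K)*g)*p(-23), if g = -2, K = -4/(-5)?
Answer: 16928/5 ≈ 3385.6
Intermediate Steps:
K = ⅘ (K = -4*(-⅕) = ⅘ ≈ 0.80000)
p(R) = R² (p(R) = R*R = R²)
((-4*K)*g)*p(-23) = (-4*⅘*(-2))*(-23)² = -16/5*(-2)*529 = (32/5)*529 = 16928/5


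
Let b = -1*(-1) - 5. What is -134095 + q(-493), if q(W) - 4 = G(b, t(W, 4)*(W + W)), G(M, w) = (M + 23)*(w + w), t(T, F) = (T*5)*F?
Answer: 369300389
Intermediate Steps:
t(T, F) = 5*F*T (t(T, F) = (5*T)*F = 5*F*T)
b = -4 (b = 1 - 5 = -4)
G(M, w) = 2*w*(23 + M) (G(M, w) = (23 + M)*(2*w) = 2*w*(23 + M))
q(W) = 4 + 1520*W² (q(W) = 4 + 2*((5*4*W)*(W + W))*(23 - 4) = 4 + 2*((20*W)*(2*W))*19 = 4 + 2*(40*W²)*19 = 4 + 1520*W²)
-134095 + q(-493) = -134095 + (4 + 1520*(-493)²) = -134095 + (4 + 1520*243049) = -134095 + (4 + 369434480) = -134095 + 369434484 = 369300389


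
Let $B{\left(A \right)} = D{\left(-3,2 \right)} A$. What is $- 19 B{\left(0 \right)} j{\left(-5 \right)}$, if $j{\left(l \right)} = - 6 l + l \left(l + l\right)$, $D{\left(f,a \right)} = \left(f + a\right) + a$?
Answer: $0$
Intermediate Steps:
$D{\left(f,a \right)} = f + 2 a$ ($D{\left(f,a \right)} = \left(a + f\right) + a = f + 2 a$)
$B{\left(A \right)} = A$ ($B{\left(A \right)} = \left(-3 + 2 \cdot 2\right) A = \left(-3 + 4\right) A = 1 A = A$)
$j{\left(l \right)} = - 6 l + 2 l^{2}$ ($j{\left(l \right)} = - 6 l + l 2 l = - 6 l + 2 l^{2}$)
$- 19 B{\left(0 \right)} j{\left(-5 \right)} = \left(-19\right) 0 \cdot 2 \left(-5\right) \left(-3 - 5\right) = 0 \cdot 2 \left(-5\right) \left(-8\right) = 0 \cdot 80 = 0$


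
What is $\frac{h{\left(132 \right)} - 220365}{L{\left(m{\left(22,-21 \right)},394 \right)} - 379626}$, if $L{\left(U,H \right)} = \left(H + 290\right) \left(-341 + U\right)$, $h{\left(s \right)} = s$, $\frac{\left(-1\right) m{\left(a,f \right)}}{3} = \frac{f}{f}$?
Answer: $\frac{73411}{204974} \approx 0.35815$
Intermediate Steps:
$m{\left(a,f \right)} = -3$ ($m{\left(a,f \right)} = - 3 \frac{f}{f} = \left(-3\right) 1 = -3$)
$L{\left(U,H \right)} = \left(-341 + U\right) \left(290 + H\right)$ ($L{\left(U,H \right)} = \left(290 + H\right) \left(-341 + U\right) = \left(-341 + U\right) \left(290 + H\right)$)
$\frac{h{\left(132 \right)} - 220365}{L{\left(m{\left(22,-21 \right)},394 \right)} - 379626} = \frac{132 - 220365}{\left(-98890 - 134354 + 290 \left(-3\right) + 394 \left(-3\right)\right) - 379626} = - \frac{220233}{\left(-98890 - 134354 - 870 - 1182\right) - 379626} = - \frac{220233}{-235296 - 379626} = - \frac{220233}{-614922} = \left(-220233\right) \left(- \frac{1}{614922}\right) = \frac{73411}{204974}$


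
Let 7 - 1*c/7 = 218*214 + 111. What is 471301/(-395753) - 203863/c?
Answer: -73573653053/129526790876 ≈ -0.56802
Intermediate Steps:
c = -327292 (c = 49 - 7*(218*214 + 111) = 49 - 7*(46652 + 111) = 49 - 7*46763 = 49 - 327341 = -327292)
471301/(-395753) - 203863/c = 471301/(-395753) - 203863/(-327292) = 471301*(-1/395753) - 203863*(-1/327292) = -471301/395753 + 203863/327292 = -73573653053/129526790876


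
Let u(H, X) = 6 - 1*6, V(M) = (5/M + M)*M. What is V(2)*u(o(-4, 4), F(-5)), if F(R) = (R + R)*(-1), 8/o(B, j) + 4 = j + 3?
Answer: 0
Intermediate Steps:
o(B, j) = 8/(-1 + j) (o(B, j) = 8/(-4 + (j + 3)) = 8/(-4 + (3 + j)) = 8/(-1 + j))
V(M) = M*(M + 5/M) (V(M) = (M + 5/M)*M = M*(M + 5/M))
F(R) = -2*R (F(R) = (2*R)*(-1) = -2*R)
u(H, X) = 0 (u(H, X) = 6 - 6 = 0)
V(2)*u(o(-4, 4), F(-5)) = (5 + 2²)*0 = (5 + 4)*0 = 9*0 = 0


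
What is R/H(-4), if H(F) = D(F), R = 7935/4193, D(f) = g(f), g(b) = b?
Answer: -7935/16772 ≈ -0.47311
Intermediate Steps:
D(f) = f
R = 7935/4193 (R = 7935*(1/4193) = 7935/4193 ≈ 1.8924)
H(F) = F
R/H(-4) = (7935/4193)/(-4) = (7935/4193)*(-¼) = -7935/16772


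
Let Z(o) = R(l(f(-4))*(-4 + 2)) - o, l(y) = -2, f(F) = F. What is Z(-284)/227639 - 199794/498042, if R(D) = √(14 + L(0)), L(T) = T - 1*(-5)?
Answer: -7556577073/18895630473 + √19/227639 ≈ -0.39989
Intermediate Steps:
L(T) = 5 + T (L(T) = T + 5 = 5 + T)
R(D) = √19 (R(D) = √(14 + (5 + 0)) = √(14 + 5) = √19)
Z(o) = √19 - o
Z(-284)/227639 - 199794/498042 = (√19 - 1*(-284))/227639 - 199794/498042 = (√19 + 284)*(1/227639) - 199794*1/498042 = (284 + √19)*(1/227639) - 33299/83007 = (284/227639 + √19/227639) - 33299/83007 = -7556577073/18895630473 + √19/227639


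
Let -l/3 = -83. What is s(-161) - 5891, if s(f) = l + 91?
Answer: -5551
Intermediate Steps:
l = 249 (l = -3*(-83) = 249)
s(f) = 340 (s(f) = 249 + 91 = 340)
s(-161) - 5891 = 340 - 5891 = -5551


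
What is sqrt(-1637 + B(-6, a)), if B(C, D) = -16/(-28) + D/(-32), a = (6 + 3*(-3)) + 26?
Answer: I*sqrt(5134094)/56 ≈ 40.462*I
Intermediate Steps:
a = 23 (a = (6 - 9) + 26 = -3 + 26 = 23)
B(C, D) = 4/7 - D/32 (B(C, D) = -16*(-1/28) + D*(-1/32) = 4/7 - D/32)
sqrt(-1637 + B(-6, a)) = sqrt(-1637 + (4/7 - 1/32*23)) = sqrt(-1637 + (4/7 - 23/32)) = sqrt(-1637 - 33/224) = sqrt(-366721/224) = I*sqrt(5134094)/56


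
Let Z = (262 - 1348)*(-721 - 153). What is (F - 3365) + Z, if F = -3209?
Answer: 942590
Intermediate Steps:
Z = 949164 (Z = -1086*(-874) = 949164)
(F - 3365) + Z = (-3209 - 3365) + 949164 = -6574 + 949164 = 942590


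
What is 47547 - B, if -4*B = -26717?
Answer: 163471/4 ≈ 40868.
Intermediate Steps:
B = 26717/4 (B = -¼*(-26717) = 26717/4 ≈ 6679.3)
47547 - B = 47547 - 1*26717/4 = 47547 - 26717/4 = 163471/4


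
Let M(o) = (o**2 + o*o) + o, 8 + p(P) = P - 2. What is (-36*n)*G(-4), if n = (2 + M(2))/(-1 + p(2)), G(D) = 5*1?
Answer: 240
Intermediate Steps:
G(D) = 5
p(P) = -10 + P (p(P) = -8 + (P - 2) = -8 + (-2 + P) = -10 + P)
M(o) = o + 2*o**2 (M(o) = (o**2 + o**2) + o = 2*o**2 + o = o + 2*o**2)
n = -4/3 (n = (2 + 2*(1 + 2*2))/(-1 + (-10 + 2)) = (2 + 2*(1 + 4))/(-1 - 8) = (2 + 2*5)/(-9) = (2 + 10)*(-1/9) = 12*(-1/9) = -4/3 ≈ -1.3333)
(-36*n)*G(-4) = -36*(-4/3)*5 = 48*5 = 240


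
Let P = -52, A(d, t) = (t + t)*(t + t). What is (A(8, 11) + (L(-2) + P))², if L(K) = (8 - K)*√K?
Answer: 186424 + 8640*I*√2 ≈ 1.8642e+5 + 12219.0*I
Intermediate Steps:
A(d, t) = 4*t² (A(d, t) = (2*t)*(2*t) = 4*t²)
L(K) = √K*(8 - K)
(A(8, 11) + (L(-2) + P))² = (4*11² + (√(-2)*(8 - 1*(-2)) - 52))² = (4*121 + ((I*√2)*(8 + 2) - 52))² = (484 + ((I*√2)*10 - 52))² = (484 + (10*I*√2 - 52))² = (484 + (-52 + 10*I*√2))² = (432 + 10*I*√2)²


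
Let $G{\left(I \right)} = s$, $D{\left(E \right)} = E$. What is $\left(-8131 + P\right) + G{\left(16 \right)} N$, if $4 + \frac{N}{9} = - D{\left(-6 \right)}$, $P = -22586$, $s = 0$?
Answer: $-30717$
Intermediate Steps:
$G{\left(I \right)} = 0$
$N = 18$ ($N = -36 + 9 \left(\left(-1\right) \left(-6\right)\right) = -36 + 9 \cdot 6 = -36 + 54 = 18$)
$\left(-8131 + P\right) + G{\left(16 \right)} N = \left(-8131 - 22586\right) + 0 \cdot 18 = -30717 + 0 = -30717$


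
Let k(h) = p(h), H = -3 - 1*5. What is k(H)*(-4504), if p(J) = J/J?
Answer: -4504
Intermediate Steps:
H = -8 (H = -3 - 5 = -8)
p(J) = 1
k(h) = 1
k(H)*(-4504) = 1*(-4504) = -4504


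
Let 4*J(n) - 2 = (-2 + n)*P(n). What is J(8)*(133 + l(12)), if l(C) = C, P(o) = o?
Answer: 3625/2 ≈ 1812.5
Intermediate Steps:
J(n) = 1/2 + n*(-2 + n)/4 (J(n) = 1/2 + ((-2 + n)*n)/4 = 1/2 + (n*(-2 + n))/4 = 1/2 + n*(-2 + n)/4)
J(8)*(133 + l(12)) = (1/2 - 1/2*8 + (1/4)*8**2)*(133 + 12) = (1/2 - 4 + (1/4)*64)*145 = (1/2 - 4 + 16)*145 = (25/2)*145 = 3625/2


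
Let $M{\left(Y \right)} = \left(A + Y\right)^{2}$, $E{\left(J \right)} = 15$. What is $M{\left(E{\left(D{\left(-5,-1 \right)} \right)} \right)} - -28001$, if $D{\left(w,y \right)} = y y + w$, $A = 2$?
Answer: $28290$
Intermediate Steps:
$D{\left(w,y \right)} = w + y^{2}$ ($D{\left(w,y \right)} = y^{2} + w = w + y^{2}$)
$M{\left(Y \right)} = \left(2 + Y\right)^{2}$
$M{\left(E{\left(D{\left(-5,-1 \right)} \right)} \right)} - -28001 = \left(2 + 15\right)^{2} - -28001 = 17^{2} + 28001 = 289 + 28001 = 28290$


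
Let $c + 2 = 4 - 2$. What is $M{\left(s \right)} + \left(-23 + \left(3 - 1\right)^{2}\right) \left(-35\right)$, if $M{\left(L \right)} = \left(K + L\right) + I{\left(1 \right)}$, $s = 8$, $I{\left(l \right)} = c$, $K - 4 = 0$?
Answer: $677$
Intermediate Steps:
$K = 4$ ($K = 4 + 0 = 4$)
$c = 0$ ($c = -2 + \left(4 - 2\right) = -2 + 2 = 0$)
$I{\left(l \right)} = 0$
$M{\left(L \right)} = 4 + L$ ($M{\left(L \right)} = \left(4 + L\right) + 0 = 4 + L$)
$M{\left(s \right)} + \left(-23 + \left(3 - 1\right)^{2}\right) \left(-35\right) = \left(4 + 8\right) + \left(-23 + \left(3 - 1\right)^{2}\right) \left(-35\right) = 12 + \left(-23 + 2^{2}\right) \left(-35\right) = 12 + \left(-23 + 4\right) \left(-35\right) = 12 - -665 = 12 + 665 = 677$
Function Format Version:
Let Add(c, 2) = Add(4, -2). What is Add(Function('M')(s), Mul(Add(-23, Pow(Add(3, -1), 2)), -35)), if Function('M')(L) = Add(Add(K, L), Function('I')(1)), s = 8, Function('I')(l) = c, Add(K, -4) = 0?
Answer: 677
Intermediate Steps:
K = 4 (K = Add(4, 0) = 4)
c = 0 (c = Add(-2, Add(4, -2)) = Add(-2, 2) = 0)
Function('I')(l) = 0
Function('M')(L) = Add(4, L) (Function('M')(L) = Add(Add(4, L), 0) = Add(4, L))
Add(Function('M')(s), Mul(Add(-23, Pow(Add(3, -1), 2)), -35)) = Add(Add(4, 8), Mul(Add(-23, Pow(Add(3, -1), 2)), -35)) = Add(12, Mul(Add(-23, Pow(2, 2)), -35)) = Add(12, Mul(Add(-23, 4), -35)) = Add(12, Mul(-19, -35)) = Add(12, 665) = 677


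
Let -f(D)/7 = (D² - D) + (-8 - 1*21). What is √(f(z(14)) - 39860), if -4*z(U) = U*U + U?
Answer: I*√237273/2 ≈ 243.55*I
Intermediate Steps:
z(U) = -U/4 - U²/4 (z(U) = -(U*U + U)/4 = -(U² + U)/4 = -(U + U²)/4 = -U/4 - U²/4)
f(D) = 203 - 7*D² + 7*D (f(D) = -7*((D² - D) + (-8 - 1*21)) = -7*((D² - D) + (-8 - 21)) = -7*((D² - D) - 29) = -7*(-29 + D² - D) = 203 - 7*D² + 7*D)
√(f(z(14)) - 39860) = √((203 - 7*49*(1 + 14)²/4 + 7*(-¼*14*(1 + 14))) - 39860) = √((203 - 7*(-¼*14*15)² + 7*(-¼*14*15)) - 39860) = √((203 - 7*(-105/2)² + 7*(-105/2)) - 39860) = √((203 - 7*11025/4 - 735/2) - 39860) = √((203 - 77175/4 - 735/2) - 39860) = √(-77833/4 - 39860) = √(-237273/4) = I*√237273/2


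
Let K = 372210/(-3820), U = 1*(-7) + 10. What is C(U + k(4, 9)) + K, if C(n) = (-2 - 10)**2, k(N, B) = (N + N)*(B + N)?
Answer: 17787/382 ≈ 46.563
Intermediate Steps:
k(N, B) = 2*N*(B + N) (k(N, B) = (2*N)*(B + N) = 2*N*(B + N))
U = 3 (U = -7 + 10 = 3)
K = -37221/382 (K = 372210*(-1/3820) = -37221/382 ≈ -97.437)
C(n) = 144 (C(n) = (-12)**2 = 144)
C(U + k(4, 9)) + K = 144 - 37221/382 = 17787/382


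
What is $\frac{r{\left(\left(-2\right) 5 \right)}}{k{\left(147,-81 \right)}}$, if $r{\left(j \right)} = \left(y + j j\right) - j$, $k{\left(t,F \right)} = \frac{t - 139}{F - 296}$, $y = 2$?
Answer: $-5278$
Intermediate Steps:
$k{\left(t,F \right)} = \frac{-139 + t}{-296 + F}$
$r{\left(j \right)} = 2 + j^{2} - j$ ($r{\left(j \right)} = \left(2 + j j\right) - j = \left(2 + j^{2}\right) - j = 2 + j^{2} - j$)
$\frac{r{\left(\left(-2\right) 5 \right)}}{k{\left(147,-81 \right)}} = \frac{2 + \left(\left(-2\right) 5\right)^{2} - \left(-2\right) 5}{\frac{1}{-296 - 81} \left(-139 + 147\right)} = \frac{2 + \left(-10\right)^{2} - -10}{\frac{1}{-377} \cdot 8} = \frac{2 + 100 + 10}{\left(- \frac{1}{377}\right) 8} = \frac{112}{- \frac{8}{377}} = 112 \left(- \frac{377}{8}\right) = -5278$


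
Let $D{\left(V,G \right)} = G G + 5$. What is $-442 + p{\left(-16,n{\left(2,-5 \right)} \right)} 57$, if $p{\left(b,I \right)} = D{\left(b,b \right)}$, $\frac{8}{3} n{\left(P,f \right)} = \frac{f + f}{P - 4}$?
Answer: $14435$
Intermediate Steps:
$n{\left(P,f \right)} = \frac{3 f}{4 \left(-4 + P\right)}$ ($n{\left(P,f \right)} = \frac{3 \frac{f + f}{P - 4}}{8} = \frac{3 \frac{2 f}{-4 + P}}{8} = \frac{3 f}{4 \left(-4 + P\right)}$)
$D{\left(V,G \right)} = 5 + G^{2}$ ($D{\left(V,G \right)} = G^{2} + 5 = 5 + G^{2}$)
$p{\left(b,I \right)} = 5 + b^{2}$
$-442 + p{\left(-16,n{\left(2,-5 \right)} \right)} 57 = -442 + \left(5 + \left(-16\right)^{2}\right) 57 = -442 + \left(5 + 256\right) 57 = -442 + 261 \cdot 57 = -442 + 14877 = 14435$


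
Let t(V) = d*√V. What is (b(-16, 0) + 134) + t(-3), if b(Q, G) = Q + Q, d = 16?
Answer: 102 + 16*I*√3 ≈ 102.0 + 27.713*I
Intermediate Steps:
b(Q, G) = 2*Q
t(V) = 16*√V
(b(-16, 0) + 134) + t(-3) = (2*(-16) + 134) + 16*√(-3) = (-32 + 134) + 16*(I*√3) = 102 + 16*I*√3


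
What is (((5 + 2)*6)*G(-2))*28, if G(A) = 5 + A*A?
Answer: 10584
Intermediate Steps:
G(A) = 5 + A²
(((5 + 2)*6)*G(-2))*28 = (((5 + 2)*6)*(5 + (-2)²))*28 = ((7*6)*(5 + 4))*28 = (42*9)*28 = 378*28 = 10584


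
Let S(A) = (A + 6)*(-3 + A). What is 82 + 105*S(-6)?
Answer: 82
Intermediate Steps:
S(A) = (-3 + A)*(6 + A) (S(A) = (6 + A)*(-3 + A) = (-3 + A)*(6 + A))
82 + 105*S(-6) = 82 + 105*(-18 + (-6)² + 3*(-6)) = 82 + 105*(-18 + 36 - 18) = 82 + 105*0 = 82 + 0 = 82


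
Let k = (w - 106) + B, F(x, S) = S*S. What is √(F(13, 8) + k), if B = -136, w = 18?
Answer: 4*I*√10 ≈ 12.649*I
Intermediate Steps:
F(x, S) = S²
k = -224 (k = (18 - 106) - 136 = -88 - 136 = -224)
√(F(13, 8) + k) = √(8² - 224) = √(64 - 224) = √(-160) = 4*I*√10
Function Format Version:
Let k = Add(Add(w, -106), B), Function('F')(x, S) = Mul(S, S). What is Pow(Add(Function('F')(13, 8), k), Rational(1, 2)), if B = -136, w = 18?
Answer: Mul(4, I, Pow(10, Rational(1, 2))) ≈ Mul(12.649, I)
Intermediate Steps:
Function('F')(x, S) = Pow(S, 2)
k = -224 (k = Add(Add(18, -106), -136) = Add(-88, -136) = -224)
Pow(Add(Function('F')(13, 8), k), Rational(1, 2)) = Pow(Add(Pow(8, 2), -224), Rational(1, 2)) = Pow(Add(64, -224), Rational(1, 2)) = Pow(-160, Rational(1, 2)) = Mul(4, I, Pow(10, Rational(1, 2)))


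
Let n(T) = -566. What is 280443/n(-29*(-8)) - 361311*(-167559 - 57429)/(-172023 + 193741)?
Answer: 23002205582307/6146194 ≈ 3.7425e+6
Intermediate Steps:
280443/n(-29*(-8)) - 361311*(-167559 - 57429)/(-172023 + 193741) = 280443/(-566) - 361311*(-167559 - 57429)/(-172023 + 193741) = 280443*(-1/566) - 361311/(21718/(-224988)) = -280443/566 - 361311/(21718*(-1/224988)) = -280443/566 - 361311/(-10859/112494) = -280443/566 - 361311*(-112494/10859) = -280443/566 + 40645319634/10859 = 23002205582307/6146194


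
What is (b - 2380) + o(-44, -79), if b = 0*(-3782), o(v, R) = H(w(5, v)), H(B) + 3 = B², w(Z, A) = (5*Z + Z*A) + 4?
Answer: 34098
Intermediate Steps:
w(Z, A) = 4 + 5*Z + A*Z (w(Z, A) = (5*Z + A*Z) + 4 = 4 + 5*Z + A*Z)
H(B) = -3 + B²
o(v, R) = -3 + (29 + 5*v)² (o(v, R) = -3 + (4 + 5*5 + v*5)² = -3 + (4 + 25 + 5*v)² = -3 + (29 + 5*v)²)
b = 0
(b - 2380) + o(-44, -79) = (0 - 2380) + (-3 + (29 + 5*(-44))²) = -2380 + (-3 + (29 - 220)²) = -2380 + (-3 + (-191)²) = -2380 + (-3 + 36481) = -2380 + 36478 = 34098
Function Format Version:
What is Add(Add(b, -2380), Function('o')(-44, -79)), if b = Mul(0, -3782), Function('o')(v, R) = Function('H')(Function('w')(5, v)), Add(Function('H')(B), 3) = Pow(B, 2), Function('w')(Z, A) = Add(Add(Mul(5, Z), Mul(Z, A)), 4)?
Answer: 34098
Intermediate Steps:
Function('w')(Z, A) = Add(4, Mul(5, Z), Mul(A, Z)) (Function('w')(Z, A) = Add(Add(Mul(5, Z), Mul(A, Z)), 4) = Add(4, Mul(5, Z), Mul(A, Z)))
Function('H')(B) = Add(-3, Pow(B, 2))
Function('o')(v, R) = Add(-3, Pow(Add(29, Mul(5, v)), 2)) (Function('o')(v, R) = Add(-3, Pow(Add(4, Mul(5, 5), Mul(v, 5)), 2)) = Add(-3, Pow(Add(4, 25, Mul(5, v)), 2)) = Add(-3, Pow(Add(29, Mul(5, v)), 2)))
b = 0
Add(Add(b, -2380), Function('o')(-44, -79)) = Add(Add(0, -2380), Add(-3, Pow(Add(29, Mul(5, -44)), 2))) = Add(-2380, Add(-3, Pow(Add(29, -220), 2))) = Add(-2380, Add(-3, Pow(-191, 2))) = Add(-2380, Add(-3, 36481)) = Add(-2380, 36478) = 34098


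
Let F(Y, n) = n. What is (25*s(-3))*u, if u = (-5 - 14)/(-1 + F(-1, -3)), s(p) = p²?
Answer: 4275/4 ≈ 1068.8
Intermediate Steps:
u = 19/4 (u = (-5 - 14)/(-1 - 3) = -19/(-4) = -19*(-¼) = 19/4 ≈ 4.7500)
(25*s(-3))*u = (25*(-3)²)*(19/4) = (25*9)*(19/4) = 225*(19/4) = 4275/4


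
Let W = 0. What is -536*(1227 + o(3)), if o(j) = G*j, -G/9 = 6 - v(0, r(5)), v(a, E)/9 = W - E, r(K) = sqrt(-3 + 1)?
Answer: -570840 + 130248*I*sqrt(2) ≈ -5.7084e+5 + 1.842e+5*I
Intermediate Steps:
r(K) = I*sqrt(2) (r(K) = sqrt(-2) = I*sqrt(2))
v(a, E) = -9*E (v(a, E) = 9*(0 - E) = 9*(-E) = -9*E)
G = -54 - 81*I*sqrt(2) (G = -9*(6 - (-9)*I*sqrt(2)) = -9*(6 + 9*I*sqrt(2)) = -54 - 81*I*sqrt(2) ≈ -54.0 - 114.55*I)
o(j) = j*(-54 - 81*I*sqrt(2)) (o(j) = (-54 - 81*I*sqrt(2))*j = j*(-54 - 81*I*sqrt(2)))
-536*(1227 + o(3)) = -536*(1227 - 27*3*(2 + 3*I*sqrt(2))) = -536*(1227 + (-162 - 243*I*sqrt(2))) = -536*(1065 - 243*I*sqrt(2)) = -570840 + 130248*I*sqrt(2)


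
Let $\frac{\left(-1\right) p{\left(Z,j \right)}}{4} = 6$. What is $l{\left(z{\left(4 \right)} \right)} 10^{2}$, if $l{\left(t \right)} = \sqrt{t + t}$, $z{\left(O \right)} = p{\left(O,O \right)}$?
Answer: $400 i \sqrt{3} \approx 692.82 i$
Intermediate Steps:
$p{\left(Z,j \right)} = -24$ ($p{\left(Z,j \right)} = \left(-4\right) 6 = -24$)
$z{\left(O \right)} = -24$
$l{\left(t \right)} = \sqrt{2} \sqrt{t}$ ($l{\left(t \right)} = \sqrt{2 t} = \sqrt{2} \sqrt{t}$)
$l{\left(z{\left(4 \right)} \right)} 10^{2} = \sqrt{2} \sqrt{-24} \cdot 10^{2} = \sqrt{2} \cdot 2 i \sqrt{6} \cdot 100 = 4 i \sqrt{3} \cdot 100 = 400 i \sqrt{3}$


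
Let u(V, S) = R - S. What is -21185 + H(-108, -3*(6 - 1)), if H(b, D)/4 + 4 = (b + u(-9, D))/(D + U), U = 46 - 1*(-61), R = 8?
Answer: -487708/23 ≈ -21205.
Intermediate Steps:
u(V, S) = 8 - S
U = 107 (U = 46 + 61 = 107)
H(b, D) = -16 + 4*(8 + b - D)/(107 + D) (H(b, D) = -16 + 4*((b + (8 - D))/(D + 107)) = -16 + 4*((8 + b - D)/(107 + D)) = -16 + 4*(8 + b - D)/(107 + D))
-21185 + H(-108, -3*(6 - 1)) = -21185 + 4*(-420 - 108 - (-15)*(6 - 1))/(107 - 3*(6 - 1)) = -21185 + 4*(-420 - 108 - (-15)*5)/(107 - 3*5) = -21185 + 4*(-420 - 108 - 5*(-15))/(107 - 15) = -21185 + 4*(-420 - 108 + 75)/92 = -21185 + 4*(1/92)*(-453) = -21185 - 453/23 = -487708/23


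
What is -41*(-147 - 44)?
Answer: 7831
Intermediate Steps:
-41*(-147 - 44) = -41*(-191) = 7831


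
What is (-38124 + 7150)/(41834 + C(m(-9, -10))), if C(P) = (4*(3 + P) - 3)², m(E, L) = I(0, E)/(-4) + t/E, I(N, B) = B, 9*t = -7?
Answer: -101610207/138340535 ≈ -0.73449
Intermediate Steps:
t = -7/9 (t = (⅑)*(-7) = -7/9 ≈ -0.77778)
m(E, L) = -7/(9*E) - E/4 (m(E, L) = E/(-4) - 7/(9*E) = E*(-¼) - 7/(9*E) = -E/4 - 7/(9*E) = -7/(9*E) - E/4)
C(P) = (9 + 4*P)² (C(P) = ((12 + 4*P) - 3)² = (9 + 4*P)²)
(-38124 + 7150)/(41834 + C(m(-9, -10))) = (-38124 + 7150)/(41834 + (9 + 4*(-7/9/(-9) - ¼*(-9)))²) = -30974/(41834 + (9 + 4*(-7/9*(-⅑) + 9/4))²) = -30974/(41834 + (9 + 4*(7/81 + 9/4))²) = -30974/(41834 + (9 + 4*(757/324))²) = -30974/(41834 + (9 + 757/81)²) = -30974/(41834 + (1486/81)²) = -30974/(41834 + 2208196/6561) = -30974/276681070/6561 = -30974*6561/276681070 = -101610207/138340535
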